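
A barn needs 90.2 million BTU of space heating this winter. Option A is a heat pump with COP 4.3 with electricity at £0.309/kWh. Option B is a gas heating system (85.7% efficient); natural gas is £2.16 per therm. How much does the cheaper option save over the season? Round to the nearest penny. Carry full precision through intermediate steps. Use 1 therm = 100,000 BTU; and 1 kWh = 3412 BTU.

£373.71

Heat load = 90.2 × 10⁶ BTU = 90,200,000 BTU
Gas: input = 90,200,000 / 0.857 = 105,250,875 BTU = 1,053 therm → 1,053 × £2.16 = £2,273.42
Heat pump: 90,200,000 BTU / 3412 = 26,440 kWh heat; / 4.3 = 6,148 kWh in → × £0.309 = £1,899.71
Difference = |£2,273.42 − £1,899.71| = £373.71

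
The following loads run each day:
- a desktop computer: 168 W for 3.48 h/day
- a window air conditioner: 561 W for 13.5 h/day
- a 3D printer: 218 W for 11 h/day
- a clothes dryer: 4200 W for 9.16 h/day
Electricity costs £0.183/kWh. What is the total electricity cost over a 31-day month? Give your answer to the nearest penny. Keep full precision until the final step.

desktop computer: 168 W × 3.48 h × 31 d = 18,124 Wh = 18.12 kWh
window air conditioner: 561 W × 13.5 h × 31 d = 234,778 Wh = 234.8 kWh
3D printer: 218 W × 11 h × 31 d = 74,338 Wh = 74.34 kWh
clothes dryer: 4200 W × 9.16 h × 31 d = 1,192,632 Wh = 1,193 kWh
Total energy = 18.12 + 234.8 + 74.34 + 1,193 = 1,520 kWh
Cost = 1,520 kWh × £0.183 = £278.14

£278.14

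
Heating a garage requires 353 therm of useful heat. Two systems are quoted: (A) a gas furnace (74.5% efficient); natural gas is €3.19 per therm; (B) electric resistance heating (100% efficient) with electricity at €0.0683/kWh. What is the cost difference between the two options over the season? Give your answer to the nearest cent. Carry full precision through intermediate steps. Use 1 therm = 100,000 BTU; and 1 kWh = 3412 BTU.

€804.88

Heat load = 353 therm × 100,000 = 35,300,000 BTU
Gas: input = 35,300,000 / 0.745 = 47,382,550 BTU = 473.8 therm → 473.8 × €3.19 = €1,511.50
Electric: 35,300,000 BTU / 3412 = 10,350 kWh → × €0.0683 = €706.62
Difference = |€1,511.50 − €706.62| = €804.88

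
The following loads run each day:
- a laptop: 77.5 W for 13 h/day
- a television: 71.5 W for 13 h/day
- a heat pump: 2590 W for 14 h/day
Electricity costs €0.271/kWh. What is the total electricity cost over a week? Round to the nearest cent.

€72.46

laptop: 77.5 W × 13 h × 7 d = 7,052 Wh = 7.053 kWh
television: 71.5 W × 13 h × 7 d = 6,506 Wh = 6.506 kWh
heat pump: 2590 W × 14 h × 7 d = 253,820 Wh = 253.8 kWh
Total energy = 7.053 + 6.506 + 253.8 = 267.4 kWh
Cost = 267.4 kWh × €0.271 = €72.46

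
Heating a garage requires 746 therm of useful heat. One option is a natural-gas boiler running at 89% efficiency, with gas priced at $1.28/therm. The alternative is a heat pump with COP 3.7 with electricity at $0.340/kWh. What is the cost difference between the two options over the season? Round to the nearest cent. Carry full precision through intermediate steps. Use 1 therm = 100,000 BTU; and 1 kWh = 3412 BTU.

Heat load = 746 therm × 100,000 = 74,600,000 BTU
Gas: input = 74,600,000 / 0.89 = 83,820,225 BTU = 838.2 therm → 838.2 × $1.28 = $1,072.90
Heat pump: 74,600,000 BTU / 3412 = 21,860 kWh heat; / 3.7 = 5,909 kWh in → × $0.340 = $2,009.13
Difference = |$1,072.90 − $2,009.13| = $936.23

$936.23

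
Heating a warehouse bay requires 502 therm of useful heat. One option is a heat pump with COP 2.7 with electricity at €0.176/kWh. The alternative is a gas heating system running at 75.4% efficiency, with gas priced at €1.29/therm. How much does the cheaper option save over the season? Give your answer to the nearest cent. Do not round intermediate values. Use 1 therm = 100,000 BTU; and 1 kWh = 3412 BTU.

Heat load = 502 therm × 100,000 = 50,200,000 BTU
Gas: input = 50,200,000 / 0.754 = 66,578,249 BTU = 665.8 therm → 665.8 × €1.29 = €858.86
Heat pump: 50,200,000 BTU / 3412 = 14,710 kWh heat; / 2.7 = 5,449 kWh in → × €0.176 = €959.06
Difference = |€858.86 − €959.06| = €100.20

€100.20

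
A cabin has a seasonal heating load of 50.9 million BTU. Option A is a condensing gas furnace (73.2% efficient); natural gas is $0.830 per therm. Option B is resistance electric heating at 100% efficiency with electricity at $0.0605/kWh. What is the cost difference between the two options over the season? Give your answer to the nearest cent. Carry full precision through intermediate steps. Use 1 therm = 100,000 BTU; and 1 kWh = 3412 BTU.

Heat load = 50.9 × 10⁶ BTU = 50,900,000 BTU
Gas: input = 50,900,000 / 0.732 = 69,535,519 BTU = 695.4 therm → 695.4 × $0.830 = $577.14
Electric: 50,900,000 BTU / 3412 = 14,920 kWh → × $0.0605 = $902.54
Difference = |$577.14 − $902.54| = $325.39

$325.39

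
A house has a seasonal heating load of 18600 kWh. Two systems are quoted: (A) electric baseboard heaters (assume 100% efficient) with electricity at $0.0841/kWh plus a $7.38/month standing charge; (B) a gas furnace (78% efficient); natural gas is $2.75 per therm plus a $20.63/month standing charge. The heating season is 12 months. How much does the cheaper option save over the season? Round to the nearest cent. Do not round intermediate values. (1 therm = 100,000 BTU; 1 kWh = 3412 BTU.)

$832.22

Heat load = 18600 kWh × 3412 = 63,463,200 BTU
Gas: input = 63,463,200 / 0.78 = 81,363,077 BTU = 813.6 therm → 813.6 × $2.75 = $2,237.48; + 12 × $20.63 standing = $2,485.04
Electric: 63,463,200 BTU / 3412 = 18,600 kWh → × $0.0841 = $1,564.26; + 12 × $7.38 standing = $1,652.82
Difference = |$2,485.04 − $1,652.82| = $832.22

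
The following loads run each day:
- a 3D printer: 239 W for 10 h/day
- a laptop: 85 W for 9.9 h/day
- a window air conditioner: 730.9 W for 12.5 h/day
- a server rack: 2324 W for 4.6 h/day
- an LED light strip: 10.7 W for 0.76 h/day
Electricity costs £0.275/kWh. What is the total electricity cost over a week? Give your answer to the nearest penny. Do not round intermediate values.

£44.40

3D printer: 239 W × 10 h × 7 d = 16,730 Wh = 16.73 kWh
laptop: 85 W × 9.9 h × 7 d = 5,890 Wh = 5.891 kWh
window air conditioner: 730.9 W × 12.5 h × 7 d = 63,954 Wh = 63.95 kWh
server rack: 2324 W × 4.6 h × 7 d = 74,833 Wh = 74.83 kWh
LED light strip: 10.7 W × 0.76 h × 7 d = 57 Wh = 0.05692 kWh
Total energy = 16.73 + 5.891 + 63.95 + 74.83 + 0.05692 = 161.5 kWh
Cost = 161.5 kWh × £0.275 = £44.40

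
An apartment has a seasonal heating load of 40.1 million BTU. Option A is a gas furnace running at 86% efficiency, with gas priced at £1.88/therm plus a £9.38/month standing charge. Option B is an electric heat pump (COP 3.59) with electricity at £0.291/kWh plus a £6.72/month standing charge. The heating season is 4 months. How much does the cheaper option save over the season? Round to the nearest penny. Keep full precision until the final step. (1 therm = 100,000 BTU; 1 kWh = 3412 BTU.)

£65.41

Heat load = 40.1 × 10⁶ BTU = 40,100,000 BTU
Gas: input = 40,100,000 / 0.86 = 46,627,907 BTU = 466.3 therm → 466.3 × £1.88 = £876.60; + 4 × £9.38 standing = £914.12
Heat pump: 40,100,000 BTU / 3412 = 11,750 kWh heat; / 3.59 = 3,274 kWh in → × £0.291 = £952.65; + 4 × £6.72 standing = £979.53
Difference = |£914.12 − £979.53| = £65.41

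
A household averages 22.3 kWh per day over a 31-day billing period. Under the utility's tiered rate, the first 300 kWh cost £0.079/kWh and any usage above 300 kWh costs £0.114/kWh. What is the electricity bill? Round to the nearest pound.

£68

Usage = 22.3 kWh/day × 31 days = 691.3 kWh
First 300 kWh × £0.079 = £23.70
Remaining 391.3 kWh × £0.114 = £44.61
Total = £68.31 ≈ £68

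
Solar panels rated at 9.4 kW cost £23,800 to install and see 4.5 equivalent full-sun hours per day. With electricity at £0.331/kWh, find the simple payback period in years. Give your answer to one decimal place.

4.7 years

Daily generation = 9.4 kW × 4.5 h = 42.3 kWh
Annual generation = 42.3 × 365 = 15440 kWh
Annual savings = 15440 × £0.331 = £5,110.47
Payback = £23,800 / £5,110.47 = 4.66 years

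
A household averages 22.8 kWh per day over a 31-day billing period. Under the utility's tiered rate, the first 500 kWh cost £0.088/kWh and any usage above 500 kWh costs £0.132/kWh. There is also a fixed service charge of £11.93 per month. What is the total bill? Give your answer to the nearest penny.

Usage = 22.8 kWh/day × 31 days = 706.8 kWh
First 500 kWh × £0.088 = £44.00
Remaining 206.8 kWh × £0.132 = £27.30
Energy charge = £71.30; + service £11.93 = £83.23

£83.23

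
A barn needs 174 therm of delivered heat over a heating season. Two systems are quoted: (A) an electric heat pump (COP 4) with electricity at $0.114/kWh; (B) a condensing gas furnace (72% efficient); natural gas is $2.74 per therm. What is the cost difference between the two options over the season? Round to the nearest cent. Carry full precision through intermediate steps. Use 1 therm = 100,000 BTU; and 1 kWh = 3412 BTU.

$516.83

Heat load = 174 therm × 100,000 = 17,400,000 BTU
Gas: input = 17,400,000 / 0.720 = 24,166,667 BTU = 241.7 therm → 241.7 × $2.74 = $662.17
Heat pump: 17,400,000 BTU / 3412 = 5,100 kWh heat; / 4 = 1,275 kWh in → × $0.114 = $145.34
Difference = |$662.17 − $145.34| = $516.83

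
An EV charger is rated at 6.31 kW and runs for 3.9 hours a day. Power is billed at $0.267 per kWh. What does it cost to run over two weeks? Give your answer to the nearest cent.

$91.99

Energy = 6310 W × 3.9 h/day × 14 days = 344,526 Wh = 344.5 kWh
Cost = 344.5 kWh × $0.267/kWh = $91.99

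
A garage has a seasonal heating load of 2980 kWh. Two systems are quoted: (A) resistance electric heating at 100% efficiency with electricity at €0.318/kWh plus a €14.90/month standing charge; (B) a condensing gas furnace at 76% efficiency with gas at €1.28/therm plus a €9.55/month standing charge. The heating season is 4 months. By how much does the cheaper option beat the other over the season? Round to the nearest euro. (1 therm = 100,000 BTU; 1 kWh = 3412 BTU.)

€798

Heat load = 2980 kWh × 3412 = 10,167,760 BTU
Gas: input = 10,167,760 / 0.76 = 13,378,632 BTU = 133.8 therm → 133.8 × €1.28 = €171.25; + 4 × €9.55 standing = €209.45
Electric: 10,167,760 BTU / 3412 = 2,980 kWh → × €0.318 = €947.64; + 4 × €14.90 standing = €1,007.24
Difference = |€209.45 − €1,007.24| = €797.79 ≈ €798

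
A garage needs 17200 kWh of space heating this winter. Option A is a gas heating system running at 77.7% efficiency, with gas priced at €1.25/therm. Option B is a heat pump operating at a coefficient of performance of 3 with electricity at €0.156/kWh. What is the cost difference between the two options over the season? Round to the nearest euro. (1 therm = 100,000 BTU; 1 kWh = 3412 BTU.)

Heat load = 17200 kWh × 3412 = 58,686,400 BTU
Gas: input = 58,686,400 / 0.777 = 75,529,472 BTU = 755.3 therm → 755.3 × €1.25 = €944.12
Heat pump: 58,686,400 BTU / 3412 = 17,200 kWh heat; / 3 = 5,733 kWh in → × €0.156 = €894.40
Difference = |€944.12 − €894.40| = €49.72 ≈ €50

€50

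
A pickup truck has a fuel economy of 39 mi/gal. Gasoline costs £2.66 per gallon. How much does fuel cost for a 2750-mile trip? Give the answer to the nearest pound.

Fuel = 2750 mi / 39 mpg = 70.51 gal
Cost = 70.51 gal × £2.66/gal = £187.56 ≈ £188

£188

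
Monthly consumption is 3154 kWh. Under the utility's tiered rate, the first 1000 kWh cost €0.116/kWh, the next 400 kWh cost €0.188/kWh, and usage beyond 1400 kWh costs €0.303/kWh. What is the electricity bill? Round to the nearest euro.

€723

First 1000 kWh × €0.116 = €116.00
Next 400 kWh × €0.188 = €75.20
Remaining 1754 kWh × €0.303 = €531.46
Total = €722.66 ≈ €723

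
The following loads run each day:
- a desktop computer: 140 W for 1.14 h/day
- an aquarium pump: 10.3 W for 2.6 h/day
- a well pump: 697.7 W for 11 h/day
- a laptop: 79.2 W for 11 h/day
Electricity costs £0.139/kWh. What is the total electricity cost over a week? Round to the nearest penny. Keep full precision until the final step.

desktop computer: 140 W × 1.14 h × 7 d = 1,117 Wh = 1.117 kWh
aquarium pump: 10.3 W × 2.6 h × 7 d = 187 Wh = 0.1875 kWh
well pump: 697.7 W × 11 h × 7 d = 53,723 Wh = 53.72 kWh
laptop: 79.2 W × 11 h × 7 d = 6,098 Wh = 6.098 kWh
Total energy = 1.117 + 0.1875 + 53.72 + 6.098 = 61.13 kWh
Cost = 61.13 kWh × £0.139 = £8.50

£8.50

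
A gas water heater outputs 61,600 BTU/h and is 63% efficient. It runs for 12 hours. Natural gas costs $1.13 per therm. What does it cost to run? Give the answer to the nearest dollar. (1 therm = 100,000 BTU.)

Heat delivered = 61,600 BTU/h × 12 h = 739,200 BTU
Gas input = 739,200 / 0.63 = 1,173,333 BTU
= 1,173,333 / 100,000 = 11.73 therm
Cost = 11.73 × $1.13/therm = $13.26 ≈ $13

$13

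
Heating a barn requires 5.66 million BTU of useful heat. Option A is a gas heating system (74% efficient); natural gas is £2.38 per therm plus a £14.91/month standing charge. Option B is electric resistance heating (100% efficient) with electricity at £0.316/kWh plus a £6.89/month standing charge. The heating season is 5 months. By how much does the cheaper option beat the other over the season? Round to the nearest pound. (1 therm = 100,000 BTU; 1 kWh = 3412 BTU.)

£302

Heat load = 5.66 × 10⁶ BTU = 5,660,000 BTU
Gas: input = 5,660,000 / 0.74 = 7,648,649 BTU = 76.49 therm → 76.49 × £2.38 = £182.04; + 5 × £14.91 standing = £256.59
Electric: 5,660,000 BTU / 3412 = 1,659 kWh → × £0.316 = £524.20; + 5 × £6.89 standing = £558.65
Difference = |£256.59 − £558.65| = £302.06 ≈ £302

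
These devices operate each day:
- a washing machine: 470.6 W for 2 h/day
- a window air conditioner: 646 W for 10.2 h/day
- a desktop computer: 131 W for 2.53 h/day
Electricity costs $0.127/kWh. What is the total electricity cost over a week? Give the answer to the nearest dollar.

$7

washing machine: 470.6 W × 2 h × 7 d = 6,588 Wh = 6.588 kWh
window air conditioner: 646 W × 10.2 h × 7 d = 46,124 Wh = 46.12 kWh
desktop computer: 131 W × 2.53 h × 7 d = 2,320 Wh = 2.32 kWh
Total energy = 6.588 + 46.12 + 2.32 = 55.03 kWh
Cost = 55.03 kWh × $0.127 = $6.99 ≈ $7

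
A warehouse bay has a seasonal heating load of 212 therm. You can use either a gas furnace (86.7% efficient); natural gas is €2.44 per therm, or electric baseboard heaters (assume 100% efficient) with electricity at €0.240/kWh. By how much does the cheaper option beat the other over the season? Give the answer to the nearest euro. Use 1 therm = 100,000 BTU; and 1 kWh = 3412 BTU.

Heat load = 212 therm × 100,000 = 21,200,000 BTU
Gas: input = 21,200,000 / 0.867 = 24,452,134 BTU = 244.5 therm → 244.5 × €2.44 = €596.63
Electric: 21,200,000 BTU / 3412 = 6,213 kWh → × €0.240 = €1,491.21
Difference = |€596.63 − €1,491.21| = €894.58 ≈ €895

€895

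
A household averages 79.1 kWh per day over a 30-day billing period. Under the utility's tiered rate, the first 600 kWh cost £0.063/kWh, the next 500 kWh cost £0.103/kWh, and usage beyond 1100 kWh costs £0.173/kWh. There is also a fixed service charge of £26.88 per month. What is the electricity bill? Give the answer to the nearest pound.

Usage = 79.1 kWh/day × 30 days = 2373 kWh
First 600 kWh × £0.063 = £37.80
Next 500 kWh × £0.103 = £51.50
Remaining 1273 kWh × £0.173 = £220.23
Energy charge = £309.53; + service £26.88 = £336.41 ≈ £336

£336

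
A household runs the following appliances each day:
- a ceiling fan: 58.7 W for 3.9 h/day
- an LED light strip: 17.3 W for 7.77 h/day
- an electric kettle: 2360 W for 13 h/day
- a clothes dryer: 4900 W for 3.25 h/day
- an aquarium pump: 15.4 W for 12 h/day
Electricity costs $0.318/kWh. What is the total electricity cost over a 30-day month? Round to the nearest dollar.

$450

ceiling fan: 58.7 W × 3.9 h × 30 d = 6,868 Wh = 6.868 kWh
LED light strip: 17.3 W × 7.77 h × 30 d = 4,033 Wh = 4.033 kWh
electric kettle: 2360 W × 13 h × 30 d = 920,400 Wh = 920.4 kWh
clothes dryer: 4900 W × 3.25 h × 30 d = 477,750 Wh = 477.8 kWh
aquarium pump: 15.4 W × 12 h × 30 d = 5,544 Wh = 5.544 kWh
Total energy = 6.868 + 4.033 + 920.4 + 477.8 + 5.544 = 1,415 kWh
Cost = 1,415 kWh × $0.318 = $449.84 ≈ $450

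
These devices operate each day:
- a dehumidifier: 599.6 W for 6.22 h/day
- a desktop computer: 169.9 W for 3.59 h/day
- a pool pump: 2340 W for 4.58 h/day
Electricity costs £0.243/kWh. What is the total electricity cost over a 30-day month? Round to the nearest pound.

£110

dehumidifier: 599.6 W × 6.22 h × 30 d = 111,885 Wh = 111.9 kWh
desktop computer: 169.9 W × 3.59 h × 30 d = 18,298 Wh = 18.3 kWh
pool pump: 2340 W × 4.58 h × 30 d = 321,516 Wh = 321.5 kWh
Total energy = 111.9 + 18.3 + 321.5 = 451.7 kWh
Cost = 451.7 kWh × £0.243 = £109.76 ≈ £110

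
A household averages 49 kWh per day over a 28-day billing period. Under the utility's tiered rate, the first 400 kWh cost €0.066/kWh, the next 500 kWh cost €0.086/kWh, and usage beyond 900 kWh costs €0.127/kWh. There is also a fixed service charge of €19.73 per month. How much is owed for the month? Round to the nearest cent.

Usage = 49 kWh/day × 28 days = 1372 kWh
First 400 kWh × €0.066 = €26.40
Next 500 kWh × €0.086 = €43.00
Remaining 472 kWh × €0.127 = €59.94
Energy charge = €129.34; + service €19.73 = €149.07

€149.07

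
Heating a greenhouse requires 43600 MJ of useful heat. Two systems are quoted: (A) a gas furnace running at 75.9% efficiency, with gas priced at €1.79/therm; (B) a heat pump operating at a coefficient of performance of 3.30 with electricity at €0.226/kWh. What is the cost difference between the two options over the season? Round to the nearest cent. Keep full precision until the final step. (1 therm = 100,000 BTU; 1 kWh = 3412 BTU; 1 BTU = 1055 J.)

€145.14

Heat load = 43600 MJ = 43,600,000,000 J / 1055 = 41,327,014 BTU
Gas: input = 41,327,014 / 0.759 = 54,449,294 BTU = 544.5 therm → 544.5 × €1.79 = €974.64
Heat pump: 41,327,014 BTU / 3412 = 12,110 kWh heat; / 3.30 = 3,670 kWh in → × €0.226 = €829.51
Difference = |€974.64 − €829.51| = €145.14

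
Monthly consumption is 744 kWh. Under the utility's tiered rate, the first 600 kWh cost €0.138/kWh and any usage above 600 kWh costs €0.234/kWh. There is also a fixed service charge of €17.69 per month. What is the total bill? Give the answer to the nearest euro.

First 600 kWh × €0.138 = €82.80
Remaining 144 kWh × €0.234 = €33.70
Energy charge = €116.50; + service €17.69 = €134.19 ≈ €134

€134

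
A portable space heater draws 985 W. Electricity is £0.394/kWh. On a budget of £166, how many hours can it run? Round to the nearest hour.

428 h

Energy budget = £166 / £0.394 per kWh = 421.3 kWh = 421,320 Wh
Runtime = 421,320 Wh / 985 W = 427.7 h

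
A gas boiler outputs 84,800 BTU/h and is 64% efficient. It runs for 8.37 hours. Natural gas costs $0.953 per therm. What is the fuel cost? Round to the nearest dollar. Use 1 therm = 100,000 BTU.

$11

Heat delivered = 84,800 BTU/h × 8.37 h = 709,776 BTU
Gas input = 709,776 / 0.64 = 1,109,025 BTU
= 1,109,025 / 100,000 = 11.09 therm
Cost = 11.09 × $0.953/therm = $10.57 ≈ $11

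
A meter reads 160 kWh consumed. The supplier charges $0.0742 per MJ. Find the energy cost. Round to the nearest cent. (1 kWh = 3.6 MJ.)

$42.74

160 kWh × (3.6 MJ/kWh) = 576 MJ
Cost = 576 MJ × $0.0742/MJ = $42.74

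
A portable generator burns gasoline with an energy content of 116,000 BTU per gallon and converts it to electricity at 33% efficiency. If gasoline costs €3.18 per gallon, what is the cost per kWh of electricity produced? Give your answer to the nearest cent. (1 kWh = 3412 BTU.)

€0.28

Electrical output per gallon = 116,000 BTU × 0.33 / 3412 BTU/kWh = 11.22 kWh
Cost per kWh = €3.18 / 11.22 kWh = €0.283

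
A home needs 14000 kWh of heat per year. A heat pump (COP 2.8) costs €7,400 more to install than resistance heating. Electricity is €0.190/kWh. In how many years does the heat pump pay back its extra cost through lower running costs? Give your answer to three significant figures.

Resistance: 14000 kWh × €0.190 = €2,660.00/yr
Heat pump: 14000 / 2.8 = 5000 kWh in → × €0.190 = €950.00/yr
Annual savings = €1,710.00
Payback = €7,400 / €1,710.00 = 4.33 years

4.33 years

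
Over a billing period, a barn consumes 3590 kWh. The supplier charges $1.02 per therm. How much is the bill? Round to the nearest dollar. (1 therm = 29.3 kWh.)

$125

3590 kWh × (0.03413 therm/kWh) = 122.5 therm
Cost = 122.5 therm × $1.02/therm = $124.98 ≈ $125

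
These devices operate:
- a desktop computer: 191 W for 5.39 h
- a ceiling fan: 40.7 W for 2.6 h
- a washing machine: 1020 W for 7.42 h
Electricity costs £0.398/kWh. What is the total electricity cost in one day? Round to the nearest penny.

£3.46

desktop computer: 191 W × 5.39 h = 1,029 Wh = 1.029 kWh
ceiling fan: 40.7 W × 2.6 h = 106 Wh = 0.1058 kWh
washing machine: 1020 W × 7.42 h = 7,568 Wh = 7.568 kWh
Total energy = 1.029 + 0.1058 + 7.568 = 8.704 kWh
Cost = 8.704 kWh × £0.398 = £3.46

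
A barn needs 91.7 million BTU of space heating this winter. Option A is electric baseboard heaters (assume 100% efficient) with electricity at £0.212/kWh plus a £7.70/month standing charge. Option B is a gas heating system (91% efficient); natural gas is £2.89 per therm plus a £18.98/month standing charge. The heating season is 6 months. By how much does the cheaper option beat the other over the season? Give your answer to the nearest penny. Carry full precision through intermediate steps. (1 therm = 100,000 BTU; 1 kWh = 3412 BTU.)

Heat load = 91.7 × 10⁶ BTU = 91,700,000 BTU
Gas: input = 91,700,000 / 0.91 = 100,769,231 BTU = 1,008 therm → 1,008 × £2.89 = £2,912.23; + 6 × £18.98 standing = £3,026.11
Electric: 91,700,000 BTU / 3412 = 26,880 kWh → × £0.212 = £5,697.66; + 6 × £7.70 standing = £5,743.86
Difference = |£3,026.11 − £5,743.86| = £2,717.74

£2717.74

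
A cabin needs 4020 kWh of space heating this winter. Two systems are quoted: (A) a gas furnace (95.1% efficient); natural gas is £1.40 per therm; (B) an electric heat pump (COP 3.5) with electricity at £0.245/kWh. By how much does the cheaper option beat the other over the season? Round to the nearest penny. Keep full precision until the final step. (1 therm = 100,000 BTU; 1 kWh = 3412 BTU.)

£79.48

Heat load = 4020 kWh × 3412 = 13,716,240 BTU
Gas: input = 13,716,240 / 0.951 = 14,422,965 BTU = 144.2 therm → 144.2 × £1.40 = £201.92
Heat pump: 13,716,240 BTU / 3412 = 4,020 kWh heat; / 3.5 = 1,149 kWh in → × £0.245 = £281.40
Difference = |£201.92 − £281.40| = £79.48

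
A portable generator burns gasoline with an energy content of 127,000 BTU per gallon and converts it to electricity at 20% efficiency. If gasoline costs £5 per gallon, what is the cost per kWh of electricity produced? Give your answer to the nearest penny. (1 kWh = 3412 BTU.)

Electrical output per gallon = 127,000 BTU × 0.20 / 3412 BTU/kWh = 7.444 kWh
Cost per kWh = £5 / 7.444 kWh = £0.672

£0.67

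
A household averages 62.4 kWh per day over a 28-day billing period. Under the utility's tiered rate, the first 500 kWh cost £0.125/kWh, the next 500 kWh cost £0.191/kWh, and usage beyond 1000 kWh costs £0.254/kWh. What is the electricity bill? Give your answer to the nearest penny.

Usage = 62.4 kWh/day × 28 days = 1747.2 kWh
First 500 kWh × £0.125 = £62.50
Next 500 kWh × £0.191 = £95.50
Remaining 747.2 kWh × £0.254 = £189.79
Total = £347.79

£347.79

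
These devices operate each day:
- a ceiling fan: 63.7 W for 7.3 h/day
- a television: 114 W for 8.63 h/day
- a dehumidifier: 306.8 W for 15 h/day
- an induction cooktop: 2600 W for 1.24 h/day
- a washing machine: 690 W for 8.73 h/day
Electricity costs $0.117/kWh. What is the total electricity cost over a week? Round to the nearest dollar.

$13

ceiling fan: 63.7 W × 7.3 h × 7 d = 3,255 Wh = 3.255 kWh
television: 114 W × 8.63 h × 7 d = 6,887 Wh = 6.887 kWh
dehumidifier: 306.8 W × 15 h × 7 d = 32,214 Wh = 32.21 kWh
induction cooktop: 2600 W × 1.24 h × 7 d = 22,568 Wh = 22.57 kWh
washing machine: 690 W × 8.73 h × 7 d = 42,166 Wh = 42.17 kWh
Total energy = 3.255 + 6.887 + 32.21 + 22.57 + 42.17 = 107.1 kWh
Cost = 107.1 kWh × $0.117 = $12.53 ≈ $13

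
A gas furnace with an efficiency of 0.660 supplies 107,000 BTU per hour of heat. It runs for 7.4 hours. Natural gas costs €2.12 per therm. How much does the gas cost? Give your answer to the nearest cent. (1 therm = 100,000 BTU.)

€25.43

Heat delivered = 107,000 BTU/h × 7.4 h = 791,800 BTU
Gas input = 791,800 / 0.660 = 1,199,697 BTU
= 1,199,697 / 100,000 = 12 therm
Cost = 12 × €2.12/therm = €25.43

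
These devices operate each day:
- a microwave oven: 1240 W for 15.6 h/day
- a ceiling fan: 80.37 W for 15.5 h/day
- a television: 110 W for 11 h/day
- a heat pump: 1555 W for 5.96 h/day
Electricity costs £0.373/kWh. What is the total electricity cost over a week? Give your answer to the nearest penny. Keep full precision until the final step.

£81.12

microwave oven: 1240 W × 15.6 h × 7 d = 135,408 Wh = 135.4 kWh
ceiling fan: 80.37 W × 15.5 h × 7 d = 8,720 Wh = 8.72 kWh
television: 110 W × 11 h × 7 d = 8,470 Wh = 8.47 kWh
heat pump: 1555 W × 5.96 h × 7 d = 64,875 Wh = 64.87 kWh
Total energy = 135.4 + 8.72 + 8.47 + 64.87 = 217.5 kWh
Cost = 217.5 kWh × £0.373 = £81.12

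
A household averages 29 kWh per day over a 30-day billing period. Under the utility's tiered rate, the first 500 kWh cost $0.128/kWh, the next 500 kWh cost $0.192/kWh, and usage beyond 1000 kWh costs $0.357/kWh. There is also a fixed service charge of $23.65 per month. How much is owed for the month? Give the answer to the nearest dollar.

Usage = 29 kWh/day × 30 days = 870 kWh
First 500 kWh × $0.128 = $64.00
Next 370 kWh × $0.192 = $71.04
Remaining tier: 0 kWh (not reached)
Energy charge = $135.04; + service $23.65 = $158.69 ≈ $159

$159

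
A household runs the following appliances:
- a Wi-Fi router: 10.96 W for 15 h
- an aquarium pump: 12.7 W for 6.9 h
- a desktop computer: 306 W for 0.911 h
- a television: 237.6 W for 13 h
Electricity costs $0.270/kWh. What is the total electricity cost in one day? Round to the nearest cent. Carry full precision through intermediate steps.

Wi-Fi router: 10.96 W × 15 h = 164 Wh = 0.1644 kWh
aquarium pump: 12.7 W × 6.9 h = 88 Wh = 0.08763 kWh
desktop computer: 306 W × 0.911 h = 279 Wh = 0.2788 kWh
television: 237.6 W × 13 h = 3,089 Wh = 3.089 kWh
Total energy = 0.1644 + 0.08763 + 0.2788 + 3.089 = 3.62 kWh
Cost = 3.62 kWh × $0.270 = $0.98

$0.98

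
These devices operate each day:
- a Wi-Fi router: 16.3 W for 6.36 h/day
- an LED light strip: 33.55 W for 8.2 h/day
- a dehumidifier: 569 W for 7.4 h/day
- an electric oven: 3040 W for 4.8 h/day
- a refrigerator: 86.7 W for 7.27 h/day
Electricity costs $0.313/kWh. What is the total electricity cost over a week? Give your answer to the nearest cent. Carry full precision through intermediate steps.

Wi-Fi router: 16.3 W × 6.36 h × 7 d = 726 Wh = 0.7257 kWh
LED light strip: 33.55 W × 8.2 h × 7 d = 1,926 Wh = 1.926 kWh
dehumidifier: 569 W × 7.4 h × 7 d = 29,474 Wh = 29.47 kWh
electric oven: 3040 W × 4.8 h × 7 d = 102,144 Wh = 102.1 kWh
refrigerator: 86.7 W × 7.27 h × 7 d = 4,412 Wh = 4.412 kWh
Total energy = 0.7257 + 1.926 + 29.47 + 102.1 + 4.412 = 138.7 kWh
Cost = 138.7 kWh × $0.313 = $43.41

$43.41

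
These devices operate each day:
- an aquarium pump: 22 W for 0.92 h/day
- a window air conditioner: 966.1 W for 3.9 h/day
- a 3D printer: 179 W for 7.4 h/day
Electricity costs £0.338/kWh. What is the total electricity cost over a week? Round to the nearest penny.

£12.10

aquarium pump: 22 W × 0.92 h × 7 d = 142 Wh = 0.1417 kWh
window air conditioner: 966.1 W × 3.9 h × 7 d = 26,375 Wh = 26.37 kWh
3D printer: 179 W × 7.4 h × 7 d = 9,272 Wh = 9.272 kWh
Total energy = 0.1417 + 26.37 + 9.272 = 35.79 kWh
Cost = 35.79 kWh × £0.338 = £12.10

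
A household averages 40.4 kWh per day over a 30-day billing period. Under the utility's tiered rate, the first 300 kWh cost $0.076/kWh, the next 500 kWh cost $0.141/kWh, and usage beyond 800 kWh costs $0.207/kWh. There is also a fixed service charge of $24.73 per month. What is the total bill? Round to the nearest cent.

Usage = 40.4 kWh/day × 30 days = 1212 kWh
First 300 kWh × $0.076 = $22.80
Next 500 kWh × $0.141 = $70.50
Remaining 412 kWh × $0.207 = $85.28
Energy charge = $178.58; + service $24.73 = $203.31

$203.31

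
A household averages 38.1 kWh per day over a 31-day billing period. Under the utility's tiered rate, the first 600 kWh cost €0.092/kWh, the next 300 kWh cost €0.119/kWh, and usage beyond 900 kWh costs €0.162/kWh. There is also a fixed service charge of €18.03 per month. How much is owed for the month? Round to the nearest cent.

Usage = 38.1 kWh/day × 31 days = 1181.1 kWh
First 600 kWh × €0.092 = €55.20
Next 300 kWh × €0.119 = €35.70
Remaining 281.1 kWh × €0.162 = €45.54
Energy charge = €136.44; + service €18.03 = €154.47

€154.47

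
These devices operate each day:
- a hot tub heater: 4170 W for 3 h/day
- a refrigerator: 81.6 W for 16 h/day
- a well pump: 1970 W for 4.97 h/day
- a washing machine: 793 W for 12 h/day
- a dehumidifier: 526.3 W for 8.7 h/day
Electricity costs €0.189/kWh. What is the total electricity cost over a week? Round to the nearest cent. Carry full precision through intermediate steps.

€49.88

hot tub heater: 4170 W × 3 h × 7 d = 87,570 Wh = 87.57 kWh
refrigerator: 81.6 W × 16 h × 7 d = 9,139 Wh = 9.139 kWh
well pump: 1970 W × 4.97 h × 7 d = 68,536 Wh = 68.54 kWh
washing machine: 793 W × 12 h × 7 d = 66,612 Wh = 66.61 kWh
dehumidifier: 526.3 W × 8.7 h × 7 d = 32,052 Wh = 32.05 kWh
Total energy = 87.57 + 9.139 + 68.54 + 66.61 + 32.05 = 263.9 kWh
Cost = 263.9 kWh × €0.189 = €49.88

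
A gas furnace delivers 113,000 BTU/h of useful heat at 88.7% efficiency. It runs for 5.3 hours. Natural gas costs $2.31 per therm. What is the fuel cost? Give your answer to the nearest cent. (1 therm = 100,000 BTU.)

Heat delivered = 113,000 BTU/h × 5.3 h = 598,900 BTU
Gas input = 598,900 / 0.887 = 675,197 BTU
= 675,197 / 100,000 = 6.752 therm
Cost = 6.752 × $2.31/therm = $15.60

$15.60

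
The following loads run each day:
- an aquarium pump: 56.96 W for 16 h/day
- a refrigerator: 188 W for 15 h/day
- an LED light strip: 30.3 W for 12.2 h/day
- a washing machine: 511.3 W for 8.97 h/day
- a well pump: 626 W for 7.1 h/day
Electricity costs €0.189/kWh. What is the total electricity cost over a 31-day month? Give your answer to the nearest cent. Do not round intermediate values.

€76.94

aquarium pump: 56.96 W × 16 h × 31 d = 28,252 Wh = 28.25 kWh
refrigerator: 188 W × 15 h × 31 d = 87,420 Wh = 87.42 kWh
LED light strip: 30.3 W × 12.2 h × 31 d = 11,459 Wh = 11.46 kWh
washing machine: 511.3 W × 8.97 h × 31 d = 142,177 Wh = 142.2 kWh
well pump: 626 W × 7.1 h × 31 d = 137,783 Wh = 137.8 kWh
Total energy = 28.25 + 87.42 + 11.46 + 142.2 + 137.8 = 407.1 kWh
Cost = 407.1 kWh × €0.189 = €76.94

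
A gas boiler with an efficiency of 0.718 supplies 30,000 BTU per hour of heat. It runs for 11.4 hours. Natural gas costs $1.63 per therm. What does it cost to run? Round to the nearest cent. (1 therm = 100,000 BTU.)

Heat delivered = 30,000 BTU/h × 11.4 h = 342,000 BTU
Gas input = 342,000 / 0.718 = 476,323 BTU
= 476,323 / 100,000 = 4.763 therm
Cost = 4.763 × $1.63/therm = $7.76

$7.76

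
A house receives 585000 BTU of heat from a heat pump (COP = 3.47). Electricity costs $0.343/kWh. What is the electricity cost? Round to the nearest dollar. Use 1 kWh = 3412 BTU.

Heat delivered = 585,000 BTU / 3412 = 171.5 kWh
Electrical input = 171.5 kWh / 3.47 = 49.41 kWh
Cost = 49.41 × $0.343/kWh = $16.95 ≈ $17

$17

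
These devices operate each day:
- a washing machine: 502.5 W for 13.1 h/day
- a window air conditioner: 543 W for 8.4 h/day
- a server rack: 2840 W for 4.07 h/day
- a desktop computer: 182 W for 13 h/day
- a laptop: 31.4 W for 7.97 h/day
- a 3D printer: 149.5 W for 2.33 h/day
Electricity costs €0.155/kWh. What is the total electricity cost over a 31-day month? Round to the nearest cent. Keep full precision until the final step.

€123.33

washing machine: 502.5 W × 13.1 h × 31 d = 204,065 Wh = 204.1 kWh
window air conditioner: 543 W × 8.4 h × 31 d = 141,397 Wh = 141.4 kWh
server rack: 2840 W × 4.07 h × 31 d = 358,323 Wh = 358.3 kWh
desktop computer: 182 W × 13 h × 31 d = 73,346 Wh = 73.35 kWh
laptop: 31.4 W × 7.97 h × 31 d = 7,758 Wh = 7.758 kWh
3D printer: 149.5 W × 2.33 h × 31 d = 10,798 Wh = 10.8 kWh
Total energy = 204.1 + 141.4 + 358.3 + 73.35 + 7.758 + 10.8 = 795.7 kWh
Cost = 795.7 kWh × €0.155 = €123.33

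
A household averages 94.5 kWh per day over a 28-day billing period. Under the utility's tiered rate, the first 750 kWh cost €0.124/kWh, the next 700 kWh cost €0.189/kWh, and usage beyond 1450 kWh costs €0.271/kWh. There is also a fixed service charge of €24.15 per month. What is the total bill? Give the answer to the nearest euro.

Usage = 94.5 kWh/day × 28 days = 2646 kWh
First 750 kWh × €0.124 = €93.00
Next 700 kWh × €0.189 = €132.30
Remaining 1196 kWh × €0.271 = €324.12
Energy charge = €549.42; + service €24.15 = €573.57 ≈ €574

€574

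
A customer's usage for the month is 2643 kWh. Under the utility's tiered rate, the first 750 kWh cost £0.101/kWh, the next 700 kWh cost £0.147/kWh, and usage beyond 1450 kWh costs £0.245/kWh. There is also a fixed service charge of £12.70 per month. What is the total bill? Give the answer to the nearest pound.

First 750 kWh × £0.101 = £75.75
Next 700 kWh × £0.147 = £102.90
Remaining 1193 kWh × £0.245 = £292.28
Energy charge = £470.93; + service £12.70 = £483.63 ≈ £484

£484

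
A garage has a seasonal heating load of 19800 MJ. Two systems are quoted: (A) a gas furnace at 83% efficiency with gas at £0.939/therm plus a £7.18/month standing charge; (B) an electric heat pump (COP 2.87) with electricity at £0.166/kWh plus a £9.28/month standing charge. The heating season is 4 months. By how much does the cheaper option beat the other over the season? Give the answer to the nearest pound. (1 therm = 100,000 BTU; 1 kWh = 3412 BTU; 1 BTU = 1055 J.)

Heat load = 19800 MJ = 19,800,000,000 J / 1055 = 18,767,773 BTU
Gas: input = 18,767,773 / 0.83 = 22,611,774 BTU = 226.1 therm → 226.1 × £0.939 = £212.32; + 4 × £7.18 standing = £241.04
Heat pump: 18,767,773 BTU / 3412 = 5,501 kWh heat; / 2.87 = 1,917 kWh in → × £0.166 = £318.15; + 4 × £9.28 standing = £355.27
Difference = |£241.04 − £355.27| = £114.22 ≈ £114

£114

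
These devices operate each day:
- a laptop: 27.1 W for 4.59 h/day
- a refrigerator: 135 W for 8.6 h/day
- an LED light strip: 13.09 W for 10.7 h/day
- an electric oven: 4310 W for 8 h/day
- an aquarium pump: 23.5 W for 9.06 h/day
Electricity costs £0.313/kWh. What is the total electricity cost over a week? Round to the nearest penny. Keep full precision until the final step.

£79.14

laptop: 27.1 W × 4.59 h × 7 d = 871 Wh = 0.8707 kWh
refrigerator: 135 W × 8.6 h × 7 d = 8,127 Wh = 8.127 kWh
LED light strip: 13.09 W × 10.7 h × 7 d = 980 Wh = 0.9804 kWh
electric oven: 4310 W × 8 h × 7 d = 241,360 Wh = 241.4 kWh
aquarium pump: 23.5 W × 9.06 h × 7 d = 1,490 Wh = 1.49 kWh
Total energy = 0.8707 + 8.127 + 0.9804 + 241.4 + 1.49 = 252.8 kWh
Cost = 252.8 kWh × £0.313 = £79.14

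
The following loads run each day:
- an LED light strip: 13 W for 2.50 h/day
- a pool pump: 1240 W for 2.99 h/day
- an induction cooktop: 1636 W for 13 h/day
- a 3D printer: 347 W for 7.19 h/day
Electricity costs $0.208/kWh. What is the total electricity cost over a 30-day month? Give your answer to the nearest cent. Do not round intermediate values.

LED light strip: 13 W × 2.50 h × 30 d = 975 Wh = 0.975 kWh
pool pump: 1240 W × 2.99 h × 30 d = 111,228 Wh = 111.2 kWh
induction cooktop: 1636 W × 13 h × 30 d = 638,040 Wh = 638 kWh
3D printer: 347 W × 7.19 h × 30 d = 74,848 Wh = 74.85 kWh
Total energy = 0.975 + 111.2 + 638 + 74.85 = 825.1 kWh
Cost = 825.1 kWh × $0.208 = $171.62

$171.62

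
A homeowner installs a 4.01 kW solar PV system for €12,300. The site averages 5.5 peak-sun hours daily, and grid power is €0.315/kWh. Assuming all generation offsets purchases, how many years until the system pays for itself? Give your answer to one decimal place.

Daily generation = 4.01 kW × 5.5 h = 22.05 kWh
Annual generation = 22.05 × 365 = 8050.1 kWh
Annual savings = 8050.1 × €0.315 = €2,535.77
Payback = €12,300 / €2,535.77 = 4.85 years

4.9 years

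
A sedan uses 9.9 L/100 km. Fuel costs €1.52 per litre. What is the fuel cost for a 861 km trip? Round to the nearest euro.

Fuel = 9.9 L/100 km × 861 km / 100 = 85.24 L
Cost = 85.24 L × €1.52/L = €129.56 ≈ €130

€130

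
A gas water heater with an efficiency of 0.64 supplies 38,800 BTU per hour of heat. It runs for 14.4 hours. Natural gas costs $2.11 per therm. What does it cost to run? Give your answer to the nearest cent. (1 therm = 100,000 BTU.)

$18.42

Heat delivered = 38,800 BTU/h × 14.4 h = 558,720 BTU
Gas input = 558,720 / 0.64 = 873,000 BTU
= 873,000 / 100,000 = 8.73 therm
Cost = 8.73 × $2.11/therm = $18.42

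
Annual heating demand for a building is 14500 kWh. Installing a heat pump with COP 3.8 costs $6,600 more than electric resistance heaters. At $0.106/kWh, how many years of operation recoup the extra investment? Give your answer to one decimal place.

5.8 years

Resistance: 14500 kWh × $0.106 = $1,537.00/yr
Heat pump: 14500 / 3.8 = 3816 kWh in → × $0.106 = $404.47/yr
Annual savings = $1,132.53
Payback = $6,600 / $1,132.53 = 5.83 years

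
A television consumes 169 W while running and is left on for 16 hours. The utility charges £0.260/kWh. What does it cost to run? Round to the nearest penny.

£0.70

Energy = 169 W × 16 h = 2,704 Wh = 2.704 kWh
Cost = 2.704 kWh × £0.260/kWh = £0.70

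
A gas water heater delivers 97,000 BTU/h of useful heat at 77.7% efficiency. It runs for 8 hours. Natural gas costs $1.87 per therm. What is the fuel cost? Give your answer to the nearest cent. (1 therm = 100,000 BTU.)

$18.68

Heat delivered = 97,000 BTU/h × 8 h = 776,000 BTU
Gas input = 776,000 / 0.777 = 998,713 BTU
= 998,713 / 100,000 = 9.987 therm
Cost = 9.987 × $1.87/therm = $18.68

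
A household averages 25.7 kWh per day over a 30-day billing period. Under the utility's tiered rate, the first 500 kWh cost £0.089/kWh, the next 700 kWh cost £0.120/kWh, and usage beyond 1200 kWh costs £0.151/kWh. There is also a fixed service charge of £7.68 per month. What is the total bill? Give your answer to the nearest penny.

£84.70

Usage = 25.7 kWh/day × 30 days = 771 kWh
First 500 kWh × £0.089 = £44.50
Next 271 kWh × £0.120 = £32.52
Remaining tier: 0 kWh (not reached)
Energy charge = £77.02; + service £7.68 = £84.70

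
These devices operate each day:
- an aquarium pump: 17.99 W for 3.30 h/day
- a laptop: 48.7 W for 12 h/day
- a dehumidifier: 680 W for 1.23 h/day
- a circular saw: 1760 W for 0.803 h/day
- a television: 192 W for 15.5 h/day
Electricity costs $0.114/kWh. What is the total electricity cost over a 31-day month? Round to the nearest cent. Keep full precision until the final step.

$20.74

aquarium pump: 17.99 W × 3.30 h × 31 d = 1,840 Wh = 1.84 kWh
laptop: 48.7 W × 12 h × 31 d = 18,116 Wh = 18.12 kWh
dehumidifier: 680 W × 1.23 h × 31 d = 25,928 Wh = 25.93 kWh
circular saw: 1760 W × 0.803 h × 31 d = 43,812 Wh = 43.81 kWh
television: 192 W × 15.5 h × 31 d = 92,256 Wh = 92.26 kWh
Total energy = 1.84 + 18.12 + 25.93 + 43.81 + 92.26 = 182 kWh
Cost = 182 kWh × $0.114 = $20.74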